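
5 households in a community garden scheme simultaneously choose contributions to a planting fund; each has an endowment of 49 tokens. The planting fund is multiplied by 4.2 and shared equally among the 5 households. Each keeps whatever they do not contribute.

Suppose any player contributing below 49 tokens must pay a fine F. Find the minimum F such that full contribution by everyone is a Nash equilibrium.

Given the others contribute fully, the best deviation is to contribute 0 (any partial contribution still incurs the fine and gives up units whose private return 0.8400 is below 1).
Deviating from 49 to 0 saves 49 tokens but forfeits the deviator's share of the drop in the planting fund: 4.2/5 × 49 = 41.16.
So the deviation gain is 49 − 41.16 = 7.84, and the fine must be at least 7.84 tokens to wipe it out.

7.84 tokens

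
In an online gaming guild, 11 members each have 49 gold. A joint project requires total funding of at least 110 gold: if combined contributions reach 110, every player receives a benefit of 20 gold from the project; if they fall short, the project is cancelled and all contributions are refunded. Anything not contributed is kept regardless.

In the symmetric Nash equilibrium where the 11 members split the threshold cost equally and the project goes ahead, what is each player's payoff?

59 gold

Equal share of the threshold: 110/11 = 10.
At this profile no one gains by cutting their contribution: any cut drops the total below 110, the project is cancelled, contributions are refunded, and the deviator ends with 49, which is less than 49 − 10 + 20 = 59. Contributing more than 10 just wastes the excess. So contributing exactly 10 is a best response.
Each player's payoff: 49 − 10 + 20 = 59.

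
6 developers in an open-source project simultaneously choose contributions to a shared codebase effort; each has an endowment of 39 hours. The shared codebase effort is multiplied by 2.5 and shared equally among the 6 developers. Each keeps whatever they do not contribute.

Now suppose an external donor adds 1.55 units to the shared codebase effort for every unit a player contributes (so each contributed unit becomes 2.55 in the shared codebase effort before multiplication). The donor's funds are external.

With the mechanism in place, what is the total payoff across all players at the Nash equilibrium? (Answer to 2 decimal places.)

1491.75 hours

With the mechanism, a contributed unit returns 2.5 × 2.55 / 6 = 1.0625 per unit of net cost to the contributor — now above 1 — so contributing fully is weakly dominant for every player.
At the Nash equilibrium everyone contributes 39. Group total payoff = 2.5 × 2.55 × 234 = 1491.75.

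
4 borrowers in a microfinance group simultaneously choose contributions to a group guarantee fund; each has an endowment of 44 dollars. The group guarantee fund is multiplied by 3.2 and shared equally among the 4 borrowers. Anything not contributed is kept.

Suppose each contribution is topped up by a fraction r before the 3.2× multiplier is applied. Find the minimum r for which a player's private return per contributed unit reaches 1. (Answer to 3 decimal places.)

With matching at rate r, one contributed unit becomes (1 + r) in the group guarantee fund and returns 3.2 × (1 + r) / 4 to the contributor.
Setting this equal to 1: 1 + r = 4/3.2 = 1.2500.
So the minimum matching rate is r = 1.2500 − 1 = 0.250.

0.250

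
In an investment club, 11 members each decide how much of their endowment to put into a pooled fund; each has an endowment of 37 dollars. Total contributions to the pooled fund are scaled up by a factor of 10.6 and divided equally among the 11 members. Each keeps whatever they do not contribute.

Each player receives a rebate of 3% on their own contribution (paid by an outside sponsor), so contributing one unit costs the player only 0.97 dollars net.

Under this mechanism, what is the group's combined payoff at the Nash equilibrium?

407.00 dollars

With the mechanism, a contributed unit returns (10.6/11) / 0.97 = 0.9934 per unit of net cost — still below 1 — so contributing 0 remains dominant for every player.
Everyone keeps their endowment and the group total is 11 × 37 = 407.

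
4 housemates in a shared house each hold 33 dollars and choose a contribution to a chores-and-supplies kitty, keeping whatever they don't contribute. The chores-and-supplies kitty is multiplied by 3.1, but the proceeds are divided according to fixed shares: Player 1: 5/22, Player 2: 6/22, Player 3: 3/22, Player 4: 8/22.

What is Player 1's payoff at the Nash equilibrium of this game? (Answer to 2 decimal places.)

56.25 dollars

Each unit j contributes comes back to j as 3.1 × (j's share), so j prefers to contribute only if that share exceeds 1/3.1 = 0.3226; otherwise keeping the unit dominates.
Only Player 4 (8/22) clears that bar, contributing 33; the remaining 3 contribute 0. Total contributed: 33.
Player 1 keeps 33 and receives 3.1 × 33 × 5/22 = 23.25 from the chores-and-supplies kitty, for a payoff of 56.25.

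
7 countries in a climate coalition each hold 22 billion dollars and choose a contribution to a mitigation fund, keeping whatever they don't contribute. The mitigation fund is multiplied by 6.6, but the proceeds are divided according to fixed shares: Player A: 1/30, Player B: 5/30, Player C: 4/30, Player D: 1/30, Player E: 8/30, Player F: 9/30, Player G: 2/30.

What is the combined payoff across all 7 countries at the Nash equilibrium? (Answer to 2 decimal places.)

Each unit j contributes comes back to j as 6.6 × (j's share), so j prefers to contribute only if that share exceeds 1/6.6 = 0.1515; otherwise keeping the unit dominates.
The shares above 0.1515 belong to Player B, Player E and Player F, contributing 22 each; the remaining 4 contribute 0. Total contributed: 66.
The mitigation fund pays out 6.6 × 66 = 435.60 in total (split across the unequal shares, but the aggregate is all that matters for the group sum).
The 4 free-riders keep 22 each, adding 88. Group total = 88 + 435.60 = 523.60.

523.60 billion dollars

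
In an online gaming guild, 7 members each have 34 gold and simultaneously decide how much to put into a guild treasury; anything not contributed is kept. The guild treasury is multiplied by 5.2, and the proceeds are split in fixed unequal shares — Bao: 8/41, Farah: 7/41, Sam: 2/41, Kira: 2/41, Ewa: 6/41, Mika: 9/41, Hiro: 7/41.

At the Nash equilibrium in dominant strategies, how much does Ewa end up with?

Each unit j contributes comes back to j as 5.2 × (j's share), so j prefers to contribute only if that share exceeds 1/5.2 = 0.1923; otherwise keeping the unit dominates.
The shares above 0.1923 belong to Bao and Mika, contributing 34 each; the remaining 5 contribute 0. Total contributed: 68.
Ewa keeps 34 and receives 5.2 × 68 × 6/41 = 51.75 from the guild treasury, for a payoff of 85.75.

85.75 gold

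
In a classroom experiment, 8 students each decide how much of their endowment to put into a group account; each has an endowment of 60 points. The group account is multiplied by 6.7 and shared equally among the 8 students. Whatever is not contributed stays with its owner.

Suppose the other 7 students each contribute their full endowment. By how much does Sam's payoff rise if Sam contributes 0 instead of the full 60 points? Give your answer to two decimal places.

Switching from a contribution of 60 to 0 lets Sam keep an extra 60 points, but lowers the group account by 60, which costs Sam their own share of that drop: 6.7/8 × 60 = 50.25.
Net gain = 60 − 50.25 = 9.75. The private return per contributed unit (0.8375) is below 1, so free-riding is indeed the best response regardless of what the others do.

9.75 points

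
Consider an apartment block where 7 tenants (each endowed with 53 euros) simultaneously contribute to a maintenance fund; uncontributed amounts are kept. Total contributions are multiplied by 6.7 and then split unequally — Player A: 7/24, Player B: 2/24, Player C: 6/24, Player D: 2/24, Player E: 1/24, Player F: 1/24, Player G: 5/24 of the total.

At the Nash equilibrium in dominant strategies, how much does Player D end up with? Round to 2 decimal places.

Each unit j contributes comes back to j as 6.7 × (j's share), so j prefers to contribute only if that share exceeds 1/6.7 = 0.1493; otherwise keeping the unit dominates.
Player A, Player C and Player G clear that bar, contributing 53 each; the remaining 4 contribute 0. Total contributed: 159.
Player D keeps 53 and receives 6.7 × 159 × 2/24 = 88.78 from the maintenance fund, for a payoff of 141.78.

141.78 euros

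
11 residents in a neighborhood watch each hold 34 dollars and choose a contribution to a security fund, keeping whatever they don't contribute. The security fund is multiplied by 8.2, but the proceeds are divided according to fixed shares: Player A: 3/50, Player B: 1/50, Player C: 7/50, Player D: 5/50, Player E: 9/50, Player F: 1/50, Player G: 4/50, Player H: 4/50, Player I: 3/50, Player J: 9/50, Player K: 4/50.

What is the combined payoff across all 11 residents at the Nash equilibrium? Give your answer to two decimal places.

1108.40 dollars

For player j, contributing a unit is worthwhile iff 8.2 × (j's share) ≥ 1, i.e. iff j's share is at least 0.1220.
Player C, Player E and Player J are above the threshold, contributing 34 each; the remaining 8 contribute 0. Total contributed: 102.
The security fund pays out 8.2 × 102 = 836.40 in total (split across the unequal shares, but the aggregate is all that matters for the group sum).
The 8 free-riders keep 34 each, adding 272. Group total = 272 + 836.40 = 1108.40.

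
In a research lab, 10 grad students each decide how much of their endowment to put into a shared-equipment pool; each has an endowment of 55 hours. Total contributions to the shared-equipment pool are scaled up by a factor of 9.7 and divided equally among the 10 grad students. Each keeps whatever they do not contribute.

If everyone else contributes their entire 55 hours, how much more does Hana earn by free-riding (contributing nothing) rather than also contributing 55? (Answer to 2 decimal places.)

Switching from a contribution of 55 to 0 lets Hana keep an extra 55 hours, but lowers the shared-equipment pool by 55, which costs Hana their own share of that drop: 9.7/10 × 55 = 53.35.
Net gain = 55 − 53.35 = 1.65. The private return per contributed unit (0.9700) is below 1, so free-riding is indeed the best response regardless of what the others do.

1.65 hours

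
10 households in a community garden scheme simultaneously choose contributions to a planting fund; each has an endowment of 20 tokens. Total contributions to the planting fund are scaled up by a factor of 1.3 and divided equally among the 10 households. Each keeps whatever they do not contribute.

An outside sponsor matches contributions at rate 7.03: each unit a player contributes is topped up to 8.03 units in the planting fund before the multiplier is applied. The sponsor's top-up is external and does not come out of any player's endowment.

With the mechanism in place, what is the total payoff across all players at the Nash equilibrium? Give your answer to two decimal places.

With the mechanism, a contributed unit returns 1.3 × 8.03 / 10 = 1.0439 per unit of net cost to the contributor — now above 1 — so contributing fully is weakly dominant for every player.
So the Nash equilibrium is full contribution by all 10; the group earns 1.3 × 8.03 × 200 = 2087.80.

2087.80 tokens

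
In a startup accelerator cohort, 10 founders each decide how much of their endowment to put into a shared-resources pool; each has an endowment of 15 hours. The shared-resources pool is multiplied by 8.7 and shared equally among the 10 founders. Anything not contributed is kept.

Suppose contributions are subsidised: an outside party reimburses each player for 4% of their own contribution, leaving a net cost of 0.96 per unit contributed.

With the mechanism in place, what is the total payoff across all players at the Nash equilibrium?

150.00 hours

With the mechanism, a contributed unit returns (8.7/10) / 0.96 = 0.9063 per unit of net cost — still below 1 — so contributing 0 remains dominant for every player.
At the Nash equilibrium no one contributes; group total payoff = 10 × 15 = 150.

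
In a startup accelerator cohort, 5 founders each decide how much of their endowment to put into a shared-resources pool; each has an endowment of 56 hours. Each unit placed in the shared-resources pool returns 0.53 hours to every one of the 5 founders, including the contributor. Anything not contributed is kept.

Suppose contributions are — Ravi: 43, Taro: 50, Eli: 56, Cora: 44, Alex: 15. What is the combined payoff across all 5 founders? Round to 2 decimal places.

623.20 hours

Total contributed: 43 + 50 + 56 + 44 + 15 = 208; total kept: 5 × 56 − 208 = 72.
The shared-resources pool pays out 0.53 × 5 × 208 = 551.20 in aggregate.
Group total = 72 + 551.20 = 623.20.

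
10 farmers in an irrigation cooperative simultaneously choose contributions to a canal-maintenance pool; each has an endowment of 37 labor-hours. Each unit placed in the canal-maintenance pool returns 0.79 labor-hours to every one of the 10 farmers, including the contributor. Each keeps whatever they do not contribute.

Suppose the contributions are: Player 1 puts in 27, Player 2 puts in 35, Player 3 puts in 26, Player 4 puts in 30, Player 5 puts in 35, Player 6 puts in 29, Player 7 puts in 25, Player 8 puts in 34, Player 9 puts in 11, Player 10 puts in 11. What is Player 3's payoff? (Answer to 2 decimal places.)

218.77 labor-hours

Total contributed: 27 + 35 + 26 + 30 + 35 + 29 + 25 + 34 + 11 + 11 = 263.
Each receives 0.79 × 263 = 207.77 from the canal-maintenance pool.
Player 3 keeps 37 − 26 = 11, so Player 3's payoff is 11 + 207.77 = 218.77.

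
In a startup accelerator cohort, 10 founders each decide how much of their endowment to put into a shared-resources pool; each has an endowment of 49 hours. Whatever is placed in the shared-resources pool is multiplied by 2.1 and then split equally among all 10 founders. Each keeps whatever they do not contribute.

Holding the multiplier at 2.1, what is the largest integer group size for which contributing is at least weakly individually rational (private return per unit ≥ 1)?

Private return per unit is 2.1/(group size), which is ≥ 1 whenever the group size is ≤ 2.1.
The largest such integer is 2.

2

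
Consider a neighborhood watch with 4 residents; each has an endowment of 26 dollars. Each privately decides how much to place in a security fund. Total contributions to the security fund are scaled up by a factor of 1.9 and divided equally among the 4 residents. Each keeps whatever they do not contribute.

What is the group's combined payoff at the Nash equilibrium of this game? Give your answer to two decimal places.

104.00 dollars

Each contributed unit returns 1.9/4 = 0.4750 to its contributor — below 1 — so contributing 0 is dominant for every player. At the Nash equilibrium everyone keeps their 26, and the group total is 4 × 26 = 104.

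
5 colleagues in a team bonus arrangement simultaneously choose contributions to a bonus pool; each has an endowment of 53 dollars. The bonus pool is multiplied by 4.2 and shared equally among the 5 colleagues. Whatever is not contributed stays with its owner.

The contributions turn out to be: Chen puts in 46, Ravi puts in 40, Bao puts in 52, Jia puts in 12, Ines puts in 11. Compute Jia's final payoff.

176.24 dollars

Total contributed: 46 + 40 + 52 + 12 + 11 = 161.
Each receives 4.2 × 161 / 5 = 135.24 from the bonus pool.
Jia keeps 53 − 12 = 41, so Jia's payoff is 41 + 135.24 = 176.24.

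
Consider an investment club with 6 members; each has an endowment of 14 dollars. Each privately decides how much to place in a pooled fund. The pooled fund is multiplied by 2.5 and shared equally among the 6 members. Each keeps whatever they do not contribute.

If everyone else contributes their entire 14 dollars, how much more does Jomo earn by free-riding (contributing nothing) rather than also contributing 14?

Switching from a contribution of 14 to 0 lets Jomo keep an extra 14 dollars, but lowers the pooled fund by 14, which costs Jomo their own share of that drop: 2.5/6 × 14 = 5.83.
Net gain = 14 − 5.83 = 8.17. The private return per contributed unit (0.4167) is below 1, so free-riding is indeed the best response regardless of what the others do.

8.17 dollars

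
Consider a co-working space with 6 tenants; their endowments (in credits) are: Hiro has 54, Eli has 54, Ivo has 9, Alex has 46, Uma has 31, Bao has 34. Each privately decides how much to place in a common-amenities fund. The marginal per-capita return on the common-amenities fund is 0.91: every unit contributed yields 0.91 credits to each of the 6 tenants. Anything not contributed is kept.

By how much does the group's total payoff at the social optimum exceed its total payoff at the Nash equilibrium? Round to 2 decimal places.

The private return per contributed unit is 0.91 < 1 for everyone, so the Nash equilibrium is zero contribution and the group total is Σ E_j = 54 + 54 + 9 + 46 + 31 + 34 = 228.
Each contributed unit returns 5.460 to the group, so the social optimum is full contribution by everyone: group total = 5.460 × 228 = 1244.88.
Efficiency loss = (5.460 − 1) × 228 = 1016.88.

1016.88 credits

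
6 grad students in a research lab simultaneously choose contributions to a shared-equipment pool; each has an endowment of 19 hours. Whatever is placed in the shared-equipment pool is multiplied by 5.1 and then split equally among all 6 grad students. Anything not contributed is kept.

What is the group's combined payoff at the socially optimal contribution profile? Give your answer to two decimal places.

Each contributed unit returns 5.100 to the group as a whole (0.8500 to each of 6 players), which exceeds 1, so the social optimum is full contribution: group total = 5.100 × 114 = 581.40.

581.40 hours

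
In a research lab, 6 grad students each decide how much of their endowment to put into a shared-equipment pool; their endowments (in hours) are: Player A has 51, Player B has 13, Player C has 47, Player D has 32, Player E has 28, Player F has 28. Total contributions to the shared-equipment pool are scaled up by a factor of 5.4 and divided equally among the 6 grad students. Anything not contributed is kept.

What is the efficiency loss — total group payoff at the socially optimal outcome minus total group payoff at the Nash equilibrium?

The private return per contributed unit is 5.4/6 = 0.9000 < 1 for every player regardless of endowment, so the Nash equilibrium is zero contribution and the group total is Σ E_j = 51 + 13 + 47 + 32 + 28 + 28 = 199.
Each contributed unit returns 5.400 to the group, so the social optimum is full contribution by everyone: group total = 5.400 × 199 = 1074.60.
Efficiency loss = (5.400 − 1) × 199 = 875.60.

875.60 hours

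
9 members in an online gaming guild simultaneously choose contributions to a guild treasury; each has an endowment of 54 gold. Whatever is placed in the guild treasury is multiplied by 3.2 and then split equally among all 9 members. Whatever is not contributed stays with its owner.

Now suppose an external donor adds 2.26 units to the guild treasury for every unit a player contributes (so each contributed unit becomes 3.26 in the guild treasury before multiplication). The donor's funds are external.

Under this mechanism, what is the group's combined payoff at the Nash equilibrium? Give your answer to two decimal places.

5069.95 gold

With the mechanism, a contributed unit returns 3.2 × 3.26 / 9 = 1.1591 per unit of net cost to the contributor — now above 1 — so contributing fully is weakly dominant for every player.
At the Nash equilibrium everyone contributes 54. Group total payoff = 3.2 × 3.26 × 486 = 5069.95.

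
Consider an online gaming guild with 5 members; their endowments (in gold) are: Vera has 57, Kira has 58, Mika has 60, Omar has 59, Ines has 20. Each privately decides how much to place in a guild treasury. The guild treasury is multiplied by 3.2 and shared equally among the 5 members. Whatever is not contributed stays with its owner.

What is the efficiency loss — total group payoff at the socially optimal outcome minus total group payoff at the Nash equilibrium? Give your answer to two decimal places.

The private return per contributed unit is 3.2/5 = 0.6400 < 1 for every player regardless of endowment, so the Nash equilibrium is zero contribution and the group total is Σ E_j = 57 + 58 + 60 + 59 + 20 = 254.
Each contributed unit returns 3.200 to the group, so the social optimum is full contribution by everyone: group total = 3.200 × 254 = 812.80.
Efficiency loss = (3.200 − 1) × 254 = 558.80.

558.80 gold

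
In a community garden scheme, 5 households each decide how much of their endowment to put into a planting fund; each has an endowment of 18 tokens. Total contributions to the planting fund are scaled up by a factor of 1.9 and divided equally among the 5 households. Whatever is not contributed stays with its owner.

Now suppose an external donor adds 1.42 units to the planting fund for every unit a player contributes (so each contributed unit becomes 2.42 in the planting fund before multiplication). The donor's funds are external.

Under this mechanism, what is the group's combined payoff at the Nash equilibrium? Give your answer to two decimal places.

90.00 tokens

With the mechanism, a contributed unit returns 1.9 × 2.42 / 5 = 0.9196 per unit of net cost — still below 1 — so contributing 0 remains dominant for every player.
At the Nash equilibrium no one contributes; group total payoff = 5 × 18 = 90.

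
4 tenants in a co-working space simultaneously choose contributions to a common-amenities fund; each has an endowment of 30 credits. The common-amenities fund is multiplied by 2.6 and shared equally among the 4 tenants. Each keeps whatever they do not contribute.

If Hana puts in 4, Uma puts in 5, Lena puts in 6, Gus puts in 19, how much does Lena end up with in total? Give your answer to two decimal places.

46.10 credits

Total contributed: 4 + 5 + 6 + 19 = 34.
Each receives 2.6 × 34 / 4 = 22.10 from the common-amenities fund.
Lena keeps 30 − 6 = 24, so Lena's payoff is 24 + 22.10 = 46.10.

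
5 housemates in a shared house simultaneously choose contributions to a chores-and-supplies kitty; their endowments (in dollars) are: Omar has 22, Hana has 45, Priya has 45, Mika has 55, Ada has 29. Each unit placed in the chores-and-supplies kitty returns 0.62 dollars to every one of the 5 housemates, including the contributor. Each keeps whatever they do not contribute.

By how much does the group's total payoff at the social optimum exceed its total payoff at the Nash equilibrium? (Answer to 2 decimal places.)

The private return per contributed unit is 0.62 < 1 for everyone, so the Nash equilibrium is zero contribution and the group total is Σ E_j = 22 + 45 + 45 + 55 + 29 = 196.
Each contributed unit returns 3.100 to the group, so the social optimum is full contribution by everyone: group total = 3.100 × 196 = 607.60.
Efficiency loss = (3.100 − 1) × 196 = 411.60.

411.60 dollars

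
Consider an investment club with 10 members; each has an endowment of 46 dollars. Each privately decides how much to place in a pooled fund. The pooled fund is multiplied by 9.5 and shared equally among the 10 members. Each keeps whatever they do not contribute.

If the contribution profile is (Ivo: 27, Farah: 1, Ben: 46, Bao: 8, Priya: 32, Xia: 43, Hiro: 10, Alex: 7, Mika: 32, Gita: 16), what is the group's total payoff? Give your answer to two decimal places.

Total contributed: 27 + 1 + 46 + 8 + 32 + 43 + 10 + 7 + 32 + 16 = 222; total kept: 10 × 46 − 222 = 238.
The pooled fund pays out 9.5 × 222 = 2109.00 in aggregate.
Group total = 238 + 2109.00 = 2347.00.

2347.00 dollars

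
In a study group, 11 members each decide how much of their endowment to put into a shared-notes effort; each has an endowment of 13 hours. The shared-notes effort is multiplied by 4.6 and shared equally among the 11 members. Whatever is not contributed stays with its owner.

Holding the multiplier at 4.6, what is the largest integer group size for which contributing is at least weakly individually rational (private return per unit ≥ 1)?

Private return per unit is 4.6/(group size), which is ≥ 1 whenever the group size is ≤ 4.6.
The largest such integer is 4.

4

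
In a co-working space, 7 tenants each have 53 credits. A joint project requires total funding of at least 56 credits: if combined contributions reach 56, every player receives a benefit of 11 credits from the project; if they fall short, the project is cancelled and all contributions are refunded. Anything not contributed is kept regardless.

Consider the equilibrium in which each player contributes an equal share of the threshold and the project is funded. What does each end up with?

Equal share of the threshold: 56/7 = 8.
At this profile no one gains by cutting their contribution: any cut drops the total below 56, the project is cancelled, contributions are refunded, and the deviator ends with 53, which is less than 53 − 8 + 11 = 56. Contributing more than 8 just wastes the excess. So contributing exactly 8 is a best response.
Each player's payoff: 53 − 8 + 11 = 56.

56 credits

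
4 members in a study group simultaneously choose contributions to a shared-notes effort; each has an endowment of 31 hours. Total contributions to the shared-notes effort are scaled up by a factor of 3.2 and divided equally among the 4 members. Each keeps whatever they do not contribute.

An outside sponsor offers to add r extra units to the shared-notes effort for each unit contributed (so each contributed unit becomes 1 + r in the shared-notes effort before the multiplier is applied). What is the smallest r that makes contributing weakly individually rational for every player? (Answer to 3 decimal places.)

0.250

With matching at rate r, one contributed unit becomes (1 + r) in the shared-notes effort and returns 3.2 × (1 + r) / 4 to the contributor.
Setting this equal to 1: 1 + r = 4/3.2 = 1.2500.
So the minimum matching rate is r = 1.2500 − 1 = 0.250.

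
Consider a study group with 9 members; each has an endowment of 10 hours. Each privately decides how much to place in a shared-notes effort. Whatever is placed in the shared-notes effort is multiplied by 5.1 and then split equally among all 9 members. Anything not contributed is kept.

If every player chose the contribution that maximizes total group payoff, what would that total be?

459.00 hours

Each contributed unit returns 5.100 to the group as a whole (0.5667 to each of 9 players), which exceeds 1, so the social optimum is full contribution: group total = 5.100 × 90 = 459.00.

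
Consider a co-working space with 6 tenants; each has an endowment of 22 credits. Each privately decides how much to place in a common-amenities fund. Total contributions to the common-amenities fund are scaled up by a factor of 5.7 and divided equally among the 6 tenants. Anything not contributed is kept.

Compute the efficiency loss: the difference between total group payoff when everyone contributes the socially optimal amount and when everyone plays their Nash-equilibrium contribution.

Each contributed unit returns 5.7/6 = 0.9500 to its contributor — below 1 — so contributing 0 is dominant for every player. At the Nash equilibrium everyone keeps their 22, and the group total is 6 × 22 = 132.
Each contributed unit returns 5.700 to the group as a whole (0.9500 to each of 6 players), which exceeds 1, so the social optimum is full contribution: group total = 5.700 × 132 = 752.40.
Efficiency loss = 752.40 − 132 = 620.40.

620.40 credits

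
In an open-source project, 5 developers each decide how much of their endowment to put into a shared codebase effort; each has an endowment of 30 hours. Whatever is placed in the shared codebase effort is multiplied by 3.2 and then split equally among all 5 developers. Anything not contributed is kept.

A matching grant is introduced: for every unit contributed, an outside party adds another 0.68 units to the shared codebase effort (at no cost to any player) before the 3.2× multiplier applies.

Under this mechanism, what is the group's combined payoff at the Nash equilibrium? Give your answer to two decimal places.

With the mechanism, a contributed unit returns 3.2 × 1.68 / 5 = 1.0752 per unit of net cost to the contributor — now above 1 — so contributing fully is weakly dominant for every player.
So the Nash equilibrium is full contribution by all 5; the group earns 3.2 × 1.68 × 150 = 806.40.

806.40 hours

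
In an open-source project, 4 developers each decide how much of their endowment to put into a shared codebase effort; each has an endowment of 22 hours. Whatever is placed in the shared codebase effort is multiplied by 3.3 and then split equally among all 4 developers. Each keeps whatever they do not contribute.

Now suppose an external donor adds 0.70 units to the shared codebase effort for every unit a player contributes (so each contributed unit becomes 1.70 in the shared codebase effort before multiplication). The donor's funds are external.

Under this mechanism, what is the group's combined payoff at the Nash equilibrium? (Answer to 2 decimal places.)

With the mechanism, a contributed unit returns 3.3 × 1.70 / 4 = 1.4025 per unit of net cost to the contributor — now above 1 — so contributing fully is weakly dominant for every player.
So the Nash equilibrium is full contribution by all 4; the group earns 3.3 × 1.70 × 88 = 493.68.

493.68 hours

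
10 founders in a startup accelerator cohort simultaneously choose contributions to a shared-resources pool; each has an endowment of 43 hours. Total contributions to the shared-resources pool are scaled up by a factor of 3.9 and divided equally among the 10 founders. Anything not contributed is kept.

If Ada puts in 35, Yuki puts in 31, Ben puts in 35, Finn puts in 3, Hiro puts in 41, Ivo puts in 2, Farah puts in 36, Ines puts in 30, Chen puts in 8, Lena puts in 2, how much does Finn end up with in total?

Total contributed: 35 + 31 + 35 + 3 + 41 + 2 + 36 + 30 + 8 + 2 = 223.
Each receives 3.9 × 223 / 10 = 86.97 from the shared-resources pool.
Finn keeps 43 − 3 = 40, so Finn's payoff is 40 + 86.97 = 126.97.

126.97 hours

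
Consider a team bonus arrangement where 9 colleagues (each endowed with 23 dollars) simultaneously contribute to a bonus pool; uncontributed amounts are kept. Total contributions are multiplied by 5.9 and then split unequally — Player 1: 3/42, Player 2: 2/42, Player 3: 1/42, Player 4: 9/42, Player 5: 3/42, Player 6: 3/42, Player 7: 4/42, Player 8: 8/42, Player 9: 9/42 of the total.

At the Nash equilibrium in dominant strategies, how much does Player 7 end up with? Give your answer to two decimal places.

Each unit j contributes comes back to j as 5.9 × (j's share), so j prefers to contribute only if that share exceeds 1/5.9 = 0.1695; otherwise keeping the unit dominates.
The shares above 0.1695 belong to Player 4, Player 8 and Player 9, contributing 23 each; the remaining 6 contribute 0. Total contributed: 69.
Player 7 keeps 23 and receives 5.9 × 69 × 4/42 = 38.77 from the bonus pool, for a payoff of 61.77.

61.77 dollars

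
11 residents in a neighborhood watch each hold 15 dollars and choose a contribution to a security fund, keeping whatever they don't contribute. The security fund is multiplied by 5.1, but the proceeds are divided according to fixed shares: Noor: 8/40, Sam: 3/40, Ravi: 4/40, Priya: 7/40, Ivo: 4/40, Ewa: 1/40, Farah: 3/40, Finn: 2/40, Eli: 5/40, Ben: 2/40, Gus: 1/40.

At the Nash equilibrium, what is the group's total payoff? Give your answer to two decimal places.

226.50 dollars

Player j's private return per contributed unit is 5.1 × (j's share). Contributing is weakly dominant for j when that share is at least 1/5.1 = 0.1961, and contributing 0 is dominant otherwise.
Noor alone (share 8/40) is above the threshold, contributing 15; the remaining 10 contribute 0. Total contributed: 15.
The security fund pays out 5.1 × 15 = 76.50 in total (split across the unequal shares, but the aggregate is all that matters for the group sum).
The 10 free-riders keep 15 each, adding 150. Group total = 150 + 76.50 = 226.50.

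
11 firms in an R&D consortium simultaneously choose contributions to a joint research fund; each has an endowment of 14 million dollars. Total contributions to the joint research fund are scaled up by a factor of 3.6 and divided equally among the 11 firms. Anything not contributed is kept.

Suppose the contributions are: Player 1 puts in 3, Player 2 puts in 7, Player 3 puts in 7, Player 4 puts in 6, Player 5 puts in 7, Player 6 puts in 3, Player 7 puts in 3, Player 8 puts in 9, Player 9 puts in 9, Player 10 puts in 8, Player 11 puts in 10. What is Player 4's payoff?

Total contributed: 3 + 7 + 7 + 6 + 7 + 3 + 3 + 9 + 9 + 8 + 10 = 72.
Each receives 3.6 × 72 / 11 = 23.56 from the joint research fund.
Player 4 keeps 14 − 6 = 8, so Player 4's payoff is 8 + 23.56 = 31.56.

31.56 million dollars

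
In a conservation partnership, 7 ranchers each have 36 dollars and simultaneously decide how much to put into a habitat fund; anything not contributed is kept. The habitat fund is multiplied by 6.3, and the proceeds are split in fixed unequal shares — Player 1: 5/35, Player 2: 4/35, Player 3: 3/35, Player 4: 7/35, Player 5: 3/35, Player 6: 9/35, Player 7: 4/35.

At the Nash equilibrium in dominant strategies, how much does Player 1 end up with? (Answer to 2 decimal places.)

100.80 dollars

Each unit j contributes comes back to j as 6.3 × (j's share), so j prefers to contribute only if that share exceeds 1/6.3 = 0.1587; otherwise keeping the unit dominates.
Player 4 and Player 6 are above the threshold, contributing 36 each; the remaining 5 contribute 0. Total contributed: 72.
Player 1 keeps 36 and receives 6.3 × 72 × 5/35 = 64.80 from the habitat fund, for a payoff of 100.80.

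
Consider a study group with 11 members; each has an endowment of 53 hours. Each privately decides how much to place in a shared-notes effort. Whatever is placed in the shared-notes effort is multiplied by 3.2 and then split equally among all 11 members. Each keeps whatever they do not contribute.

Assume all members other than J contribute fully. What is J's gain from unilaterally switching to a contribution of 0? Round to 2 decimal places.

Switching from a contribution of 53 to 0 lets J keep an extra 53 hours, but lowers the shared-notes effort by 53, which costs J their own share of that drop: 3.2/11 × 53 = 15.42.
Net gain = 53 − 15.42 = 37.58. The private return per contributed unit (0.2909) is below 1, so free-riding is indeed the best response regardless of what the others do.

37.58 hours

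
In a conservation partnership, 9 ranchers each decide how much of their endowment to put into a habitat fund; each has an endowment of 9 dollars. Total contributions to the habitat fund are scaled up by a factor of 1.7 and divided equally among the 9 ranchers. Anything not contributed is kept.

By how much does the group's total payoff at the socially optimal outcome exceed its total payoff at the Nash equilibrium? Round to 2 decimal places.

Each contributed unit returns 1.7/9 = 0.1889 to its contributor — below 1 — so contributing 0 is dominant for every player. At the Nash equilibrium everyone keeps their 9, and the group total is 9 × 9 = 81.
Each contributed unit returns 1.700 to the group as a whole (0.1889 to each of 9 players), which exceeds 1, so the social optimum is full contribution: group total = 1.700 × 81 = 137.70.
Efficiency loss = 137.70 − 81 = 56.70.

56.70 dollars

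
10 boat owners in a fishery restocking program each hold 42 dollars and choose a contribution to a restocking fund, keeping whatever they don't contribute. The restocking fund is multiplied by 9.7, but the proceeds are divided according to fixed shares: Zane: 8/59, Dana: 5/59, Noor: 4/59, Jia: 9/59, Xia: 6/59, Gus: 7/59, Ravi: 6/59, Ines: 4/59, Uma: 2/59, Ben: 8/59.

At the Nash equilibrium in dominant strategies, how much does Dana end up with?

180.10 dollars

Player j's private return per contributed unit is 9.7 × (j's share). Contributing is weakly dominant for j when that share is at least 1/9.7 = 0.1031, and contributing 0 is dominant otherwise.
Zane, Jia, Gus and Ben are above the threshold, contributing 42 each; the remaining 6 contribute 0. Total contributed: 168.
Dana keeps 42 and receives 9.7 × 168 × 5/59 = 138.10 from the restocking fund, for a payoff of 180.10.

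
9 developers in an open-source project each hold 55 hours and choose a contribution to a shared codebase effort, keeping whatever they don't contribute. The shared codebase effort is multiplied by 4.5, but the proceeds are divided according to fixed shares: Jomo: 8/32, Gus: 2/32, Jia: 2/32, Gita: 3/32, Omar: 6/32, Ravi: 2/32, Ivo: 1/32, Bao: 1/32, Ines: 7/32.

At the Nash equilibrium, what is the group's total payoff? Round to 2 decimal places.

For player j, contributing a unit is worthwhile iff 4.5 × (j's share) ≥ 1, i.e. iff j's share is at least 0.2222.
Only Jomo (8/32) clears that bar, contributing 55; the remaining 8 contribute 0. Total contributed: 55.
The shared codebase effort pays out 4.5 × 55 = 247.50 in total (split across the unequal shares, but the aggregate is all that matters for the group sum).
The 8 free-riders keep 55 each, adding 440. Group total = 440 + 247.50 = 687.50.

687.50 hours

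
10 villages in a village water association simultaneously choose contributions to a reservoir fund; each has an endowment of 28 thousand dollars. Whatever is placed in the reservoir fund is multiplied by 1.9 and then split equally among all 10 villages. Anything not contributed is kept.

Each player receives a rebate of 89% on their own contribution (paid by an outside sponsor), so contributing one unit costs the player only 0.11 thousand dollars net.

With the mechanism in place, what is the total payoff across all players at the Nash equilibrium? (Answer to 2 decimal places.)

With the mechanism, a contributed unit returns (1.9/10) / 0.11 = 1.7273 per unit of net cost to the contributor — now above 1 — so contributing fully is weakly dominant for every player.
At the Nash equilibrium everyone contributes 28. Group total payoff = 10 × (28 × 0.89 + 1.9 × 28) = 781.20.

781.20 thousand dollars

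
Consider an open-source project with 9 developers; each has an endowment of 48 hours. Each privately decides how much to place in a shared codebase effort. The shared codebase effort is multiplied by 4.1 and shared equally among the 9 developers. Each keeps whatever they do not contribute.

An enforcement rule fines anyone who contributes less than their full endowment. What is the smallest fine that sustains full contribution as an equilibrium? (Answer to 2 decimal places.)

26.13 hours

Given the others contribute fully, the best deviation is to contribute 0 (any partial contribution still incurs the fine and gives up units whose private return 0.4556 is below 1).
Deviating from 48 to 0 saves 48 hours but forfeits the deviator's share of the drop in the shared codebase effort: 4.1/9 × 48 = 21.87.
So the deviation gain is 48 − 21.87 = 26.13, and the fine must be at least 26.13 hours to wipe it out.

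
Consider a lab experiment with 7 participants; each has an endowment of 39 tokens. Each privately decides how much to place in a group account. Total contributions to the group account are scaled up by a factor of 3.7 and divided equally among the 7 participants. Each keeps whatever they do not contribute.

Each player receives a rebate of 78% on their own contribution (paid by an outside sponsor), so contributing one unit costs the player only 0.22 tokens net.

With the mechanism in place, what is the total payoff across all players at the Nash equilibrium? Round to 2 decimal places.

With the mechanism, a contributed unit returns (3.7/7) / 0.22 = 2.4026 per unit of net cost to the contributor — now above 1 — so contributing fully is weakly dominant for every player.
At the Nash equilibrium everyone contributes 39. Group total payoff = 7 × (39 × 0.78 + 3.7 × 39) = 1223.04.

1223.04 tokens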